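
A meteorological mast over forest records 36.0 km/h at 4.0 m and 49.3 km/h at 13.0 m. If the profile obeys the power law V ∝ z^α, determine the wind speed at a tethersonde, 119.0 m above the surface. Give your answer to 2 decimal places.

88.99 km/h

First find α: α = ln(V₂/V₁)/ln(z₂/z₁) = ln(49.3/36.0)/ln(13.0/4.0) = 0.31441/1.17865 = 0.2667
Extrapolate from 13.0 m to 119.0 m: V₃ = 49.3 × (119.0/13.0)^0.2667 = 49.3 × 1.8051 = 88.9926 km/h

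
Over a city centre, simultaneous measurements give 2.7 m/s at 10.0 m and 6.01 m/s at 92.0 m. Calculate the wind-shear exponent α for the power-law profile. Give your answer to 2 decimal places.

Power law: V₂/V₁ = (z₂/z₁)^α ⇒ α = ln(V₂/V₁) / ln(z₂/z₁)
α = ln(6.01/2.7) / ln(92.0/10.0) = ln(2.2259) / ln(9.2000)
  = 0.80017 / 2.21920 = 0.36057

α ≈ 0.36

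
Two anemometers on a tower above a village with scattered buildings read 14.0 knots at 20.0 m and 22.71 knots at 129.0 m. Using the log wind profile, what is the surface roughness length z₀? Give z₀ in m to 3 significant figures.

z₀ ≈ 1.000 m

Log law: V(z) ∝ ln(z/z₀). With r = V₁/V₂ = 14.0/22.71 = 0.61647,
r · ln(z₂/z₀) = ln(z₁/z₀) ⇒ ln z₀ = (ln z₁ − r·ln z₂)/(1 − r)
ln z₀ = (2.99573 − 0.61647×4.85981) / 0.38353 = -0.0005
z₀ = exp(-0.0005) = 0.9995 m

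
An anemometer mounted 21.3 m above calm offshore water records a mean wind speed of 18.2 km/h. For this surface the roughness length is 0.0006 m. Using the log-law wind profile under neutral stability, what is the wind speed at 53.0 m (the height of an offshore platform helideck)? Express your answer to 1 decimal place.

19.8 km/h

Log law: V(z) ∝ ln(z/z₀), so V₂/V₁ = ln(z₂/z₀) / ln(z₁/z₀).
ln(53.0/0.0006) = 11.3889, ln(21.3/0.0006) = 10.4773
V₂ = 18.2 × 11.3889/10.4773 = 18.2 × 1.0870 = 19.7835 km/h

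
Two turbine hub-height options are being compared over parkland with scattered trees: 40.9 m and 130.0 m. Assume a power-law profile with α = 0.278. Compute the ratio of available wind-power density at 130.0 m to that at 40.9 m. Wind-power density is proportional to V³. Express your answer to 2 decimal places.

Speed ratio: V_B/V_A = (z_B/z_A)^α = (130.0/40.9)^0.278 = (3.1785)^0.278 = 1.37917
Power-density ratio: P_B/P_A = (V_B/V_A)³ = (1.37917)³ = 2.62332

2.62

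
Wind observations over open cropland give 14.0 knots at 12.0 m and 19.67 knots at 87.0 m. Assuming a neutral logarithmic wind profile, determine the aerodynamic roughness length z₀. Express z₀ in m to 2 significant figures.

Log law: V(z) ∝ ln(z/z₀). With r = V₁/V₂ = 14.0/19.67 = 0.71174,
r · ln(z₂/z₀) = ln(z₁/z₀) ⇒ ln z₀ = (ln z₁ − r·ln z₂)/(1 − r)
ln z₀ = (2.48491 − 0.71174×4.46591) / 0.28826 = -2.4065
z₀ = exp(-2.4065) = 0.09013 m

z₀ ≈ 0.090 m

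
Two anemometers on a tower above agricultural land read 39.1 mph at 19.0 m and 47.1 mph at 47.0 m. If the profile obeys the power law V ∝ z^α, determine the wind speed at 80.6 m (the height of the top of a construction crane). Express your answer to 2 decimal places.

52.62 mph

First find α: α = ln(V₂/V₁)/ln(z₂/z₁) = ln(47.1/39.1)/ln(47.0/19.0) = 0.18615/0.90571 = 0.2055
Extrapolate from 47.0 m to 80.6 m: V₃ = 47.1 × (80.6/47.0)^0.2055 = 47.1 × 1.1172 = 52.6216 mph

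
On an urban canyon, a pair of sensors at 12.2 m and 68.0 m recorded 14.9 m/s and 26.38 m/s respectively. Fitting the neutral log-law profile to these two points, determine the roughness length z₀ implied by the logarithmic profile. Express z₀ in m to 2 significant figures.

z₀ ≈ 1.3 m

Log law: V(z) ∝ ln(z/z₀). With r = V₁/V₂ = 14.9/26.38 = 0.56482,
r · ln(z₂/z₀) = ln(z₁/z₀) ⇒ ln z₀ = (ln z₁ − r·ln z₂)/(1 − r)
ln z₀ = (2.50144 − 0.56482×4.21951) / 0.43518 = 0.2715
z₀ = exp(0.2715) = 1.312 m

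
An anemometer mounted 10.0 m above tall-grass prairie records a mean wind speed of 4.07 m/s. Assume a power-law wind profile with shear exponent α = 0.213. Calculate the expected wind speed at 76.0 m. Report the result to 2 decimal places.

6.27 m/s

Power-law profile: V₂ = V₁ · (z₂/z₁)^α
V₂ = 4.07 × (76.0/10.0)^0.213 = 4.07 × (7.6000)^0.213
    = 4.07 × 1.5403 = 6.2691 m/s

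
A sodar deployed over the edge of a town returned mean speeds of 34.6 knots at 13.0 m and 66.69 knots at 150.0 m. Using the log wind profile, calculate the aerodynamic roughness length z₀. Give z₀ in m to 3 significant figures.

Log law: V(z) ∝ ln(z/z₀). With r = V₁/V₂ = 34.6/66.69 = 0.51882,
r · ln(z₂/z₀) = ln(z₁/z₀) ⇒ ln z₀ = (ln z₁ − r·ln z₂)/(1 − r)
ln z₀ = (2.56495 − 0.51882×5.01064) / 0.48118 = -0.0720
z₀ = exp(-0.0720) = 0.9305 m

z₀ ≈ 0.931 m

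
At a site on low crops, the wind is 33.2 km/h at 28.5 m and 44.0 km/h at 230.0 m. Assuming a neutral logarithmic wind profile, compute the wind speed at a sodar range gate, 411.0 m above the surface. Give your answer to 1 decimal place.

Log law: V ∝ ln(z/z₀). From the pair, with r = V₁/V₂ = 0.75455,
ln z₀ = (ln z₁ − r·ln z₂)/(1 − r) = (3.3499 − 0.75455×5.4381)/0.24545 = -3.0693 → z₀ = 0.04645 m
V₃ = V₁ · ln(z₃/z₀)/ln(z₁/z₀) = 33.2 × 9.0879/6.4192 = 47.0024 km/h

47.0 km/h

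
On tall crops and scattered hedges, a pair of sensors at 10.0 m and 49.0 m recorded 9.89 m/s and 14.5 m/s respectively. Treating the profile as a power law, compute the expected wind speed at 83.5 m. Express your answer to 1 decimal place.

16.5 m/s

First find α: α = ln(V₂/V₁)/ln(z₂/z₁) = ln(14.5/9.89)/ln(49.0/10.0) = 0.38262/1.58924 = 0.2408
Extrapolate from 49.0 m to 83.5 m: V₃ = 14.5 × (83.5/49.0)^0.2408 = 14.5 × 1.1369 = 16.4855 m/s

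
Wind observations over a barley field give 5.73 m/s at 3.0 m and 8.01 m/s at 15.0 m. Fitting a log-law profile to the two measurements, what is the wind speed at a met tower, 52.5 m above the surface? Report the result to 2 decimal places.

Log law: V ∝ ln(z/z₀). From the pair, with r = V₁/V₂ = 0.71536,
ln z₀ = (ln z₁ − r·ln z₂)/(1 − r) = (1.0986 − 0.71536×2.7081)/0.28464 = -2.9462 → z₀ = 0.05254 m
V₃ = V₁ · ln(z₃/z₀)/ln(z₁/z₀) = 5.73 × 6.9070/4.0448 = 9.7847 m/s

9.78 m/s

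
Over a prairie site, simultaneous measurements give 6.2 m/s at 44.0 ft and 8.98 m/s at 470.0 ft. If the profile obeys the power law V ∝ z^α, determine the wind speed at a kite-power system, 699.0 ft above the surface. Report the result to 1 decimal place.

First find α: α = ln(V₂/V₁)/ln(z₂/z₁) = ln(8.98/6.2)/ln(470.0/44.0) = 0.37045/2.36854 = 0.1564
Extrapolate from 470.0 ft to 699.0 ft: V₃ = 8.98 × (699.0/470.0)^0.1564 = 8.98 × 1.0640 = 9.5551 m/s

9.6 m/s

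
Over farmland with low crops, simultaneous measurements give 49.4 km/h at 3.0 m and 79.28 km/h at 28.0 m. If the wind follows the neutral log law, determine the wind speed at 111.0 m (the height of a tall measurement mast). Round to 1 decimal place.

97.7 km/h

Log law: V ∝ ln(z/z₀). From the pair, with r = V₁/V₂ = 0.62311,
ln z₀ = (ln z₁ − r·ln z₂)/(1 − r) = (1.0986 − 0.62311×3.3322)/0.37689 = -2.5941 → z₀ = 0.07471 m
V₃ = V₁ · ln(z₃/z₀)/ln(z₁/z₀) = 49.4 × 7.3037/3.6928 = 97.7052 km/h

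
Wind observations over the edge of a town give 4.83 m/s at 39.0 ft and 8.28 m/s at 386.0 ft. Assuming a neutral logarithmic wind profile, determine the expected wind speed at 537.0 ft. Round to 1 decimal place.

8.8 m/s

Log law: V ∝ ln(z/z₀). From the pair, with r = V₁/V₂ = 0.58333,
ln z₀ = (ln z₁ − r·ln z₂)/(1 − r) = (3.6636 − 0.58333×5.9558)/0.41667 = 0.4544 → z₀ = 1.575 ft
V₃ = V₁ · ln(z₃/z₀)/ln(z₁/z₀) = 4.83 × 5.8316/3.2092 = 8.7769 m/s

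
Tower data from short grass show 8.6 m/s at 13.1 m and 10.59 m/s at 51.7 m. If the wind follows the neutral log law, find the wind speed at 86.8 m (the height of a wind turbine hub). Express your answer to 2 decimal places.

11.34 m/s

Log law: V ∝ ln(z/z₀). From the pair, with r = V₁/V₂ = 0.81209,
ln z₀ = (ln z₁ − r·ln z₂)/(1 − r) = (2.5726 − 0.81209×3.9455)/0.18791 = -3.3603 → z₀ = 0.03473 m
V₃ = V₁ · ln(z₃/z₀)/ln(z₁/z₀) = 8.6 × 7.8239/5.9329 = 11.3411 m/s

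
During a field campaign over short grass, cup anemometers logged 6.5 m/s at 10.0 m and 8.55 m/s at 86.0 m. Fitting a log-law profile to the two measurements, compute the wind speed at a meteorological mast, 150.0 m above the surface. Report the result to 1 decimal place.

Log law: V ∝ ln(z/z₀). From the pair, with r = V₁/V₂ = 0.76023,
ln z₀ = (ln z₁ − r·ln z₂)/(1 − r) = (2.3026 − 0.76023×4.4543)/0.23977 = -4.5201 → z₀ = 0.01089 m
V₃ = V₁ · ln(z₃/z₀)/ln(z₁/z₀) = 6.5 × 9.5307/6.8227 = 9.0800 m/s

9.1 m/s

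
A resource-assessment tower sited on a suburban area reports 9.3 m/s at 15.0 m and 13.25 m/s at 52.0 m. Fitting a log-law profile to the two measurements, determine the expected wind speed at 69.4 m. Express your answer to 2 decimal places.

14.17 m/s

Log law: V ∝ ln(z/z₀). From the pair, with r = V₁/V₂ = 0.70189,
ln z₀ = (ln z₁ − r·ln z₂)/(1 − r) = (2.7081 − 0.70189×3.9512)/0.29811 = -0.2190 → z₀ = 0.8034 m
V₃ = V₁ · ln(z₃/z₀)/ln(z₁/z₀) = 9.3 × 4.4588/2.9270 = 14.1671 m/s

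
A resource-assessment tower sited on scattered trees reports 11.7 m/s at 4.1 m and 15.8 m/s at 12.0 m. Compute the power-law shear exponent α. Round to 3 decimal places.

Power law: V₂/V₁ = (z₂/z₁)^α ⇒ α = ln(V₂/V₁) / ln(z₂/z₁)
α = ln(15.8/11.7) / ln(12.0/4.1) = ln(1.3504) / ln(2.9268)
  = 0.30042 / 1.07392 = 0.27974

α ≈ 0.280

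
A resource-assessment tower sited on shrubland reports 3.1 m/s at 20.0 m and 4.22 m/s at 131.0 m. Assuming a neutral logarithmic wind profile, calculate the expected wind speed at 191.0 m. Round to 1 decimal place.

Log law: V ∝ ln(z/z₀). From the pair, with r = V₁/V₂ = 0.73460,
ln z₀ = (ln z₁ − r·ln z₂)/(1 − r) = (2.9957 − 0.73460×4.8752)/0.26540 = -2.2064 → z₀ = 0.1101 m
V₃ = V₁ · ln(z₃/z₀)/ln(z₁/z₀) = 3.1 × 7.4586/5.2021 = 4.4447 m/s

4.4 m/s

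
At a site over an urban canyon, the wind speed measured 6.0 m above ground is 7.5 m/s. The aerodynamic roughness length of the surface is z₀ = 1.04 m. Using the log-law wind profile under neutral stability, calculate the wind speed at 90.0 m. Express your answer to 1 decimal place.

Log law: V(z) ∝ ln(z/z₀), so V₂/V₁ = ln(z₂/z₀) / ln(z₁/z₀).
ln(90.0/1.04) = 4.4606, ln(6.0/1.04) = 1.7525
V₂ = 7.5 × 4.4606/1.7525 = 7.5 × 2.5452 = 19.0891 m/s

19.1 m/s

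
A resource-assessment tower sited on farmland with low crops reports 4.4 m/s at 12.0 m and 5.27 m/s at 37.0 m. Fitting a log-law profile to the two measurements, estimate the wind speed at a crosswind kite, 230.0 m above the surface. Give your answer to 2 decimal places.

Log law: V ∝ ln(z/z₀). From the pair, with r = V₁/V₂ = 0.83491,
ln z₀ = (ln z₁ − r·ln z₂)/(1 − r) = (2.4849 − 0.83491×3.6109)/0.16509 = -3.2099 → z₀ = 0.04036 m
V₃ = V₁ · ln(z₃/z₀)/ln(z₁/z₀) = 4.4 × 8.6479/5.6948 = 6.6817 m/s

6.68 m/s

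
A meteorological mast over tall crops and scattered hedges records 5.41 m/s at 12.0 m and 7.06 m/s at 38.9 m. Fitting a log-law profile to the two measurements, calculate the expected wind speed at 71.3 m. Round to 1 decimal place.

7.9 m/s

Log law: V ∝ ln(z/z₀). From the pair, with r = V₁/V₂ = 0.76629,
ln z₀ = (ln z₁ − r·ln z₂)/(1 − r) = (2.4849 − 0.76629×3.6610)/0.23371 = -1.3712 → z₀ = 0.2538 m
V₃ = V₁ · ln(z₃/z₀)/ln(z₁/z₀) = 5.41 × 5.6381/3.8561 = 7.9101 m/s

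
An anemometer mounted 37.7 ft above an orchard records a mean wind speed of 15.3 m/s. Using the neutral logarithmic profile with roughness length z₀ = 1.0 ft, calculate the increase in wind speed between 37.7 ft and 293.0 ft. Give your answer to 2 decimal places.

Log law: V₂ = V₁ · ln(z₂/z₀)/ln(z₁/z₀) = 15.3 × 5.6802/3.6297 = 23.9435 m/s
ΔV = 23.9435 − 15.3 = 8.6435 m/s

8.64 m/s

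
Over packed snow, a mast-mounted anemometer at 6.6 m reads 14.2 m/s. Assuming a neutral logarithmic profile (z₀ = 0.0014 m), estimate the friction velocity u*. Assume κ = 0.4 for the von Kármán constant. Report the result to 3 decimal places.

u* ≈ 0.672 m/s

Log law: V(z) = (u*/κ) · ln(z/z₀) ⇒ u* = κ · V / ln(z/z₀)
u* = 0.4 × 14.2 / ln(6.6/0.0014) = 0.4 × 14.2 / 8.4584
   = 5.6800 / 8.4584 = 0.6715 m/s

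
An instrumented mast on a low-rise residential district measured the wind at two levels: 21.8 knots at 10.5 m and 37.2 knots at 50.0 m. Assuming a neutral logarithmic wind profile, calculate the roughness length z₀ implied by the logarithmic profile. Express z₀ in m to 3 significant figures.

Log law: V(z) ∝ ln(z/z₀). With r = V₁/V₂ = 21.8/37.2 = 0.58602,
r · ln(z₂/z₀) = ln(z₁/z₀) ⇒ ln z₀ = (ln z₁ − r·ln z₂)/(1 − r)
ln z₀ = (2.35138 − 0.58602×3.91202) / 0.41398 = 0.1421
z₀ = exp(0.1421) = 1.153 m

z₀ ≈ 1.15 m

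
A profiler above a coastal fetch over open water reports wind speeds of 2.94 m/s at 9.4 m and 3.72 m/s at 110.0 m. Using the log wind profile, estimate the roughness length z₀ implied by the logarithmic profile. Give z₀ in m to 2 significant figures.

Log law: V(z) ∝ ln(z/z₀). With r = V₁/V₂ = 2.94/3.72 = 0.79032,
r · ln(z₂/z₀) = ln(z₁/z₀) ⇒ ln z₀ = (ln z₁ − r·ln z₂)/(1 − r)
ln z₀ = (2.24071 − 0.79032×4.70048) / 0.20968 = -7.0307
z₀ = exp(-7.0307) = 0.0008843 m

z₀ ≈ 0.00088 m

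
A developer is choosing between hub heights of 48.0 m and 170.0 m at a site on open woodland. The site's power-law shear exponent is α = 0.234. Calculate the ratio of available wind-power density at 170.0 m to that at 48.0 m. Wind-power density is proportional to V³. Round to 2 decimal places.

2.43

Speed ratio: V_B/V_A = (z_B/z_A)^α = (170.0/48.0)^0.234 = (3.5417)^0.234 = 1.34436
Power-density ratio: P_B/P_A = (V_B/V_A)³ = (1.34436)³ = 2.42965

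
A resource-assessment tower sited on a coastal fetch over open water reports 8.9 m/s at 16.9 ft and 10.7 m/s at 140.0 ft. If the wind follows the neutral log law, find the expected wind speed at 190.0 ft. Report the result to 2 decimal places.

Log law: V ∝ ln(z/z₀). From the pair, with r = V₁/V₂ = 0.83178,
ln z₀ = (ln z₁ − r·ln z₂)/(1 − r) = (2.8273 − 0.83178×4.9416)/0.16822 = -7.6269 → z₀ = 0.0004872 ft
V₃ = V₁ · ln(z₃/z₀)/ln(z₁/z₀) = 8.9 × 12.8739/10.4542 = 10.9600 m/s

10.96 m/s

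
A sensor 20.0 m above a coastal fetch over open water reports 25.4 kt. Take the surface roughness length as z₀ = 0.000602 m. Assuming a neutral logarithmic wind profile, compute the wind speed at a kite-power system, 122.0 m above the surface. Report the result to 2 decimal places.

Log law: V(z) ∝ ln(z/z₀), so V₂/V₁ = ln(z₂/z₀) / ln(z₁/z₀).
ln(122.0/0.000602) = 12.2193, ln(20.0/0.000602) = 10.4110
V₂ = 25.4 × 12.2193/10.4110 = 25.4 × 1.1737 = 29.8117 kt

29.81 kt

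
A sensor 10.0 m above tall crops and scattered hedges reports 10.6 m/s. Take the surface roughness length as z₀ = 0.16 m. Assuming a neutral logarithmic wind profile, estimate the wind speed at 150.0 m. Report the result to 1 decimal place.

Log law: V(z) ∝ ln(z/z₀), so V₂/V₁ = ln(z₂/z₀) / ln(z₁/z₀).
ln(150.0/0.16) = 6.8432, ln(10.0/0.16) = 4.1352
V₂ = 10.6 × 6.8432/4.1352 = 10.6 × 1.6549 = 17.5418 m/s

17.5 m/s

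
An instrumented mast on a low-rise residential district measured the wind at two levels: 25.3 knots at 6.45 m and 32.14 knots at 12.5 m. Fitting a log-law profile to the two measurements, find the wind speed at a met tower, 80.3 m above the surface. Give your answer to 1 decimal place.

51.4 knots

Log law: V ∝ ln(z/z₀). From the pair, with r = V₁/V₂ = 0.78718,
ln z₀ = (ln z₁ − r·ln z₂)/(1 − r) = (1.8641 − 0.78718×2.5257)/0.21282 = -0.5832 → z₀ = 0.5581 m
V₃ = V₁ · ln(z₃/z₀)/ln(z₁/z₀) = 25.3 × 4.9690/2.4473 = 51.3688 knots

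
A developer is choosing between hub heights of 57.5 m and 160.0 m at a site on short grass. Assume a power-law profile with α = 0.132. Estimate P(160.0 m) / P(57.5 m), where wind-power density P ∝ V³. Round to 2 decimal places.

1.50

Speed ratio: V_B/V_A = (z_B/z_A)^α = (160.0/57.5)^0.132 = (2.7826)^0.132 = 1.14464
Power-density ratio: P_B/P_A = (V_B/V_A)³ = (1.14464)³ = 1.49970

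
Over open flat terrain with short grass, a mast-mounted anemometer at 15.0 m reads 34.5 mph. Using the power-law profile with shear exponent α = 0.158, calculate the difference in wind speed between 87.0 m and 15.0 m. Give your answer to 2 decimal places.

Power law: V₂ = V₁ · (z₂/z₁)^α = 34.5 × (5.8000)^0.158 = 45.5450 mph
ΔV = 45.5450 − 34.5 = 11.0450 mph

11.05 mph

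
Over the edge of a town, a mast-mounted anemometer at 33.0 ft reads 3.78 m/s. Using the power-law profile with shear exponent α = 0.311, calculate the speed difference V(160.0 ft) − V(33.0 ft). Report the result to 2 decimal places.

2.40 m/s

Power law: V₂ = V₁ · (z₂/z₁)^α = 3.78 × (4.8485)^0.311 = 6.1761 m/s
ΔV = 6.1761 − 3.78 = 2.3961 m/s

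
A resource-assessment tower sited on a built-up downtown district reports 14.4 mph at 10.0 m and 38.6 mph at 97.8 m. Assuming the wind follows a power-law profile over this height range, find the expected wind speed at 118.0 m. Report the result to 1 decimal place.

First find α: α = ln(V₂/V₁)/ln(z₂/z₁) = ln(38.6/14.4)/ln(97.8/10.0) = 0.98602/2.28034 = 0.4324
Extrapolate from 97.8 m to 118.0 m: V₃ = 38.6 × (118.0/97.8)^0.4324 = 38.6 × 1.0846 = 41.8646 mph

41.9 mph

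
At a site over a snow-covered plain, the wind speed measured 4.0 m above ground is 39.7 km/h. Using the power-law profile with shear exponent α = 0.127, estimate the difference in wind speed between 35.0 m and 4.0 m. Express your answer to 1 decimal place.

Power law: V₂ = V₁ · (z₂/z₁)^α = 39.7 × (8.7500)^0.127 = 52.2908 km/h
ΔV = 52.2908 − 39.7 = 12.5908 km/h

12.6 km/h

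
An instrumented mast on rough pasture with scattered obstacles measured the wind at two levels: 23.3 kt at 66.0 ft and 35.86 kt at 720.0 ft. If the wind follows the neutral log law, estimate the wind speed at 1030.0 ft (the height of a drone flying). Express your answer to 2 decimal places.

37.74 kt

Log law: V ∝ ln(z/z₀). From the pair, with r = V₁/V₂ = 0.64975,
ln z₀ = (ln z₁ − r·ln z₂)/(1 − r) = (4.1897 − 0.64975×6.5793)/0.35025 = -0.2433 → z₀ = 0.7841 ft
V₃ = V₁ · ln(z₃/z₀)/ln(z₁/z₀) = 23.3 × 7.1806/4.4329 = 37.7420 kt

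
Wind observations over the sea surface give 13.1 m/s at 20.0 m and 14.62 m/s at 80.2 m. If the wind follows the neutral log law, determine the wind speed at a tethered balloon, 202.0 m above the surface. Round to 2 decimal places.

15.63 m/s

Log law: V ∝ ln(z/z₀). From the pair, with r = V₁/V₂ = 0.89603,
ln z₀ = (ln z₁ − r·ln z₂)/(1 − r) = (2.9957 − 0.89603×4.3845)/0.10397 = -8.9735 → z₀ = 0.0001267 m
V₃ = V₁ · ln(z₃/z₀)/ln(z₁/z₀) = 13.1 × 14.2817/11.9692 = 15.6310 m/s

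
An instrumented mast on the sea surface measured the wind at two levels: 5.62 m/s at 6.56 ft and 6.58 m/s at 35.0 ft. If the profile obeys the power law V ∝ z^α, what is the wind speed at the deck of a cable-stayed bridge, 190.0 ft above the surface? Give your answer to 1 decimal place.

First find α: α = ln(V₂/V₁)/ln(z₂/z₁) = ln(6.58/5.62)/ln(35.0/6.56) = 0.15770/1.67436 = 0.0942
Extrapolate from 35.0 ft to 190.0 ft: V₃ = 6.58 × (190.0/35.0)^0.0942 = 6.58 × 1.1727 = 7.7166 m/s

7.7 m/s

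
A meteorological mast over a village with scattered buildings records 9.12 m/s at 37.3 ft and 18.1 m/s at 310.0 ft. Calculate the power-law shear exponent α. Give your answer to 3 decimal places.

Power law: V₂/V₁ = (z₂/z₁)^α ⇒ α = ln(V₂/V₁) / ln(z₂/z₁)
α = ln(18.1/9.12) / ln(310.0/37.3) = ln(1.9846) / ln(8.3110)
  = 0.68544 / 2.11758 = 0.32369

α ≈ 0.324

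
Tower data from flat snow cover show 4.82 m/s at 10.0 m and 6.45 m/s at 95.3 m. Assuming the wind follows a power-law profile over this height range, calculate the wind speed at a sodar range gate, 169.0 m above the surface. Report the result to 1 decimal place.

6.9 m/s

First find α: α = ln(V₂/V₁)/ln(z₂/z₁) = ln(6.45/4.82)/ln(95.3/10.0) = 0.29131/2.25444 = 0.1292
Extrapolate from 95.3 m to 169.0 m: V₃ = 6.45 × (169.0/95.3)^0.1292 = 6.45 × 1.0768 = 6.9456 m/s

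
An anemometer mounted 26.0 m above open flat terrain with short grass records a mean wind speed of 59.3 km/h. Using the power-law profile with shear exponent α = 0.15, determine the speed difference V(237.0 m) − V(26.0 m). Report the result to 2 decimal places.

23.31 km/h

Power law: V₂ = V₁ · (z₂/z₁)^α = 59.3 × (9.1154)^0.15 = 82.6078 km/h
ΔV = 82.6078 − 59.3 = 23.3078 km/h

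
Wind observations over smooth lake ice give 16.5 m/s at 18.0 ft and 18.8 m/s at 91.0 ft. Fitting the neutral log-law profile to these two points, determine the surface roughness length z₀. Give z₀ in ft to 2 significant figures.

Log law: V(z) ∝ ln(z/z₀). With r = V₁/V₂ = 16.5/18.8 = 0.87766,
r · ln(z₂/z₀) = ln(z₁/z₀) ⇒ ln z₀ = (ln z₁ − r·ln z₂)/(1 − r)
ln z₀ = (2.89037 − 0.87766×4.51086) / 0.12234 = -8.7349
z₀ = exp(-8.7349) = 0.0001609 ft

z₀ ≈ 0.00016 ft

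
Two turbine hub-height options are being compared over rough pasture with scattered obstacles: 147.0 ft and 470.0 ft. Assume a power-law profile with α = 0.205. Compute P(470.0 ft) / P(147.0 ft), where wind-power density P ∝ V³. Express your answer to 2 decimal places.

2.04

Speed ratio: V_B/V_A = (z_B/z_A)^α = (470.0/147.0)^0.205 = (3.1973)^0.205 = 1.26905
Power-density ratio: P_B/P_A = (V_B/V_A)³ = (1.26905)³ = 2.04381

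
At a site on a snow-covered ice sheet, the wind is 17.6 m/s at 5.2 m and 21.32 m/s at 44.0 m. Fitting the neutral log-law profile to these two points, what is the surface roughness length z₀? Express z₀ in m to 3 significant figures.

z₀ ≈ 0.000213 m

Log law: V(z) ∝ ln(z/z₀). With r = V₁/V₂ = 17.6/21.32 = 0.82552,
r · ln(z₂/z₀) = ln(z₁/z₀) ⇒ ln z₀ = (ln z₁ − r·ln z₂)/(1 − r)
ln z₀ = (1.64866 − 0.82552×3.78419) / 0.17448 = -8.4549
z₀ = exp(-8.4549) = 0.0002128 m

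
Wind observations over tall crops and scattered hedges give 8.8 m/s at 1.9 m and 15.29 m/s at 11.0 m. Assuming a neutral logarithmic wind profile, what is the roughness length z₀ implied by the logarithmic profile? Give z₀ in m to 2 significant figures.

Log law: V(z) ∝ ln(z/z₀). With r = V₁/V₂ = 8.8/15.29 = 0.57554,
r · ln(z₂/z₀) = ln(z₁/z₀) ⇒ ln z₀ = (ln z₁ − r·ln z₂)/(1 − r)
ln z₀ = (0.64185 − 0.57554×2.39790) / 0.42446 = -1.7392
z₀ = exp(-1.7392) = 0.1757 m

z₀ ≈ 0.18 m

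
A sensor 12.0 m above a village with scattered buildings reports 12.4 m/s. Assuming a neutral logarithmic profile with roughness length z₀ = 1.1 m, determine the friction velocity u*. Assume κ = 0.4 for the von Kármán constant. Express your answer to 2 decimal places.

Log law: V(z) = (u*/κ) · ln(z/z₀) ⇒ u* = κ · V / ln(z/z₀)
u* = 0.4 × 12.4 / ln(12.0/1.1) = 0.4 × 12.4 / 2.3896
   = 4.9600 / 2.3896 = 2.0757 m/s

u* ≈ 2.08 m/s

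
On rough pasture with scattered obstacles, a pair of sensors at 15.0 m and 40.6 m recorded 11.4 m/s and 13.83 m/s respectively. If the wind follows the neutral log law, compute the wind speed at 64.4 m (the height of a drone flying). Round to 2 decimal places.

Log law: V ∝ ln(z/z₀). From the pair, with r = V₁/V₂ = 0.82430,
ln z₀ = (ln z₁ − r·ln z₂)/(1 − r) = (2.7081 − 0.82430×3.7038)/0.17570 = -1.9632 → z₀ = 0.1404 m
V₃ = V₁ · ln(z₃/z₀)/ln(z₁/z₀) = 11.4 × 6.1283/4.6713 = 14.9559 m/s

14.96 m/s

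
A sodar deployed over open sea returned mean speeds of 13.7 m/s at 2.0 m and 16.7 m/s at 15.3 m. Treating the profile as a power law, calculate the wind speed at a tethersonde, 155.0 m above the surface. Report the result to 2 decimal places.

First find α: α = ln(V₂/V₁)/ln(z₂/z₁) = ln(16.7/13.7)/ln(15.3/2.0) = 0.19801/2.03471 = 0.0973
Extrapolate from 15.3 m to 155.0 m: V₃ = 16.7 × (155.0/15.3)^0.0973 = 16.7 × 1.2528 = 20.9210 m/s

20.92 m/s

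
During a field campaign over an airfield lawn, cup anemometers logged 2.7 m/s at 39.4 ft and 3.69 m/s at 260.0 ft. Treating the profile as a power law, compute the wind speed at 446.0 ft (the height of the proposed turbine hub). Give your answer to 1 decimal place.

First find α: α = ln(V₂/V₁)/ln(z₂/z₁) = ln(3.69/2.7)/ln(260.0/39.4) = 0.31237/1.88692 = 0.1655
Extrapolate from 260.0 ft to 446.0 ft: V₃ = 3.69 × (446.0/260.0)^0.1655 = 3.69 × 1.0934 = 4.0348 m/s

4.0 m/s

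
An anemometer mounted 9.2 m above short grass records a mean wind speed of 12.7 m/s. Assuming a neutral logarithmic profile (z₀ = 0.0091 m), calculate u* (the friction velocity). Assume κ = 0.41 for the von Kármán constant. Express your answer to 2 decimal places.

u* ≈ 0.75 m/s

Log law: V(z) = (u*/κ) · ln(z/z₀) ⇒ u* = κ · V / ln(z/z₀)
u* = 0.41 × 12.7 / ln(9.2/0.0091) = 0.41 × 12.7 / 6.9187
   = 5.2070 / 6.9187 = 0.7526 m/s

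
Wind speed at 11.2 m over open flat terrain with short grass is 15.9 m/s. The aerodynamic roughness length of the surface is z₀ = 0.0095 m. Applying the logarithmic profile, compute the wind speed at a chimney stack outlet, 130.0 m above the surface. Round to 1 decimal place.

21.4 m/s

Log law: V(z) ∝ ln(z/z₀), so V₂/V₁ = ln(z₂/z₀) / ln(z₁/z₀).
ln(130.0/0.0095) = 9.5240, ln(11.2/0.0095) = 7.0724
V₂ = 15.9 × 9.5240/7.0724 = 15.9 × 1.3466 = 21.4117 m/s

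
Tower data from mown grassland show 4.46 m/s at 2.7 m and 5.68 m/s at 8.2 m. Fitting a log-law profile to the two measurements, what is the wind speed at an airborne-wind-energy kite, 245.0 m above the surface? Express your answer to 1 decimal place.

Log law: V ∝ ln(z/z₀). From the pair, with r = V₁/V₂ = 0.78521,
ln z₀ = (ln z₁ − r·ln z₂)/(1 − r) = (0.9933 − 0.78521×2.1041)/0.21479 = -3.0678 → z₀ = 0.04652 m
V₃ = V₁ · ln(z₃/z₀)/ln(z₁/z₀) = 4.46 × 8.5691/4.0611 = 9.4108 m/s

9.4 m/s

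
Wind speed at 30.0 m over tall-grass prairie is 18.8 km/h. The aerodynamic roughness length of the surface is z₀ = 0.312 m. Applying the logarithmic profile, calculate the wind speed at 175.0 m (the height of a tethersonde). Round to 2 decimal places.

26.06 km/h

Log law: V(z) ∝ ln(z/z₀), so V₂/V₁ = ln(z₂/z₀) / ln(z₁/z₀).
ln(175.0/0.312) = 6.3295, ln(30.0/0.312) = 4.5659
V₂ = 18.8 × 6.3295/4.5659 = 18.8 × 1.3862 = 26.0615 km/h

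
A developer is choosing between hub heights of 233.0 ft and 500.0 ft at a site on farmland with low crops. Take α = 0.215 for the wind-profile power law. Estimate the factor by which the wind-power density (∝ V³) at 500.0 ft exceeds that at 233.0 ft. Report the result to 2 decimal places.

Speed ratio: V_B/V_A = (z_B/z_A)^α = (500.0/233.0)^0.215 = (2.1459)^0.215 = 1.17841
Power-density ratio: P_B/P_A = (V_B/V_A)³ = (1.17841)³ = 1.63641

1.64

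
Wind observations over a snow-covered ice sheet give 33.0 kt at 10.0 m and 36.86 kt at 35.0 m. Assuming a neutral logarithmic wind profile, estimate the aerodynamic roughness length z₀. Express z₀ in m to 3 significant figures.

Log law: V(z) ∝ ln(z/z₀). With r = V₁/V₂ = 33.0/36.86 = 0.89528,
r · ln(z₂/z₀) = ln(z₁/z₀) ⇒ ln z₀ = (ln z₁ − r·ln z₂)/(1 − r)
ln z₀ = (2.30259 − 0.89528×3.55535) / 0.10472 = -8.4076
z₀ = exp(-8.4076) = 0.0002232 m

z₀ ≈ 0.000223 m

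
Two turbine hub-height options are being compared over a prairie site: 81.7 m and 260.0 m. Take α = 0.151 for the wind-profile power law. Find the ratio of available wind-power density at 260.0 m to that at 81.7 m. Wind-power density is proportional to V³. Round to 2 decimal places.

1.69

Speed ratio: V_B/V_A = (z_B/z_A)^α = (260.0/81.7)^0.151 = (3.1824)^0.151 = 1.19101
Power-density ratio: P_B/P_A = (V_B/V_A)³ = (1.19101)³ = 1.68945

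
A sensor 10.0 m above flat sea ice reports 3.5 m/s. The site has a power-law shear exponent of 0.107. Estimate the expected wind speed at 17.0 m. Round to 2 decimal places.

3.70 m/s

Power-law profile: V₂ = V₁ · (z₂/z₁)^α
V₂ = 3.5 × (17.0/10.0)^0.107 = 3.5 × (1.7000)^0.107
    = 3.5 × 1.0584 = 3.7045 m/s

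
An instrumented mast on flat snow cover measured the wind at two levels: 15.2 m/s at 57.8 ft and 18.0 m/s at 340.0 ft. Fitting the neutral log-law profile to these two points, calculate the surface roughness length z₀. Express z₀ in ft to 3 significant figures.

Log law: V(z) ∝ ln(z/z₀). With r = V₁/V₂ = 15.2/18.0 = 0.84444,
r · ln(z₂/z₀) = ln(z₁/z₀) ⇒ ln z₀ = (ln z₁ − r·ln z₂)/(1 − r)
ln z₀ = (4.05699 − 0.84444×5.82895) / 0.15556 = -5.5622
z₀ = exp(-5.5622) = 0.003840 ft

z₀ ≈ 0.00384 ft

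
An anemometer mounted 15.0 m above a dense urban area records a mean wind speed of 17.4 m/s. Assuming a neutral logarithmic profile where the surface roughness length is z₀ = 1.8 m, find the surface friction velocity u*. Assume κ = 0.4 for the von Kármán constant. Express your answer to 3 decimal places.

Log law: V(z) = (u*/κ) · ln(z/z₀) ⇒ u* = κ · V / ln(z/z₀)
u* = 0.4 × 17.4 / ln(15.0/1.8) = 0.4 × 17.4 / 2.1203
   = 6.9600 / 2.1203 = 3.2826 m/s

u* ≈ 3.283 m/s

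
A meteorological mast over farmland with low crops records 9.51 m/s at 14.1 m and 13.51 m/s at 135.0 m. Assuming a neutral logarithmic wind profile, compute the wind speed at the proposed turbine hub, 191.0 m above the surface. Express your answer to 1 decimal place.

14.1 m/s

Log law: V ∝ ln(z/z₀). From the pair, with r = V₁/V₂ = 0.70392,
ln z₀ = (ln z₁ − r·ln z₂)/(1 − r) = (2.6462 − 0.70392×4.9053)/0.29608 = -2.7248 → z₀ = 0.06556 m
V₃ = V₁ · ln(z₃/z₀)/ln(z₁/z₀) = 9.51 × 7.9771/5.3710 = 14.1244 m/s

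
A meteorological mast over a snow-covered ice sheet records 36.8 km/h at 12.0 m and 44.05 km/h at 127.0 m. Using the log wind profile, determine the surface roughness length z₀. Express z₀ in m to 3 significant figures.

z₀ ≈ 0.0000756 m

Log law: V(z) ∝ ln(z/z₀). With r = V₁/V₂ = 36.8/44.05 = 0.83541,
r · ln(z₂/z₀) = ln(z₁/z₀) ⇒ ln z₀ = (ln z₁ − r·ln z₂)/(1 − r)
ln z₀ = (2.48491 − 0.83541×4.84419) / 0.16459 = -9.4905
z₀ = exp(-9.4905) = 0.00007557 m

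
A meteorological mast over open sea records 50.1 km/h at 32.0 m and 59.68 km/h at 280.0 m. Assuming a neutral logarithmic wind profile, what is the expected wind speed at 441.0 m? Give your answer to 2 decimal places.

Log law: V ∝ ln(z/z₀). From the pair, with r = V₁/V₂ = 0.83948,
ln z₀ = (ln z₁ − r·ln z₂)/(1 − r) = (3.4657 − 0.83948×5.6348)/0.16052 = -7.8776 → z₀ = 0.0003791 m
V₃ = V₁ · ln(z₃/z₀)/ln(z₁/z₀) = 50.1 × 13.9667/11.3434 = 61.6863 km/h

61.69 km/h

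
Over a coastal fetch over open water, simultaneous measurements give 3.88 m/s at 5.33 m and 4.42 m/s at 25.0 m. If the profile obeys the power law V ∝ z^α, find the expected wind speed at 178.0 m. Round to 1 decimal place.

5.2 m/s

First find α: α = ln(V₂/V₁)/ln(z₂/z₁) = ln(4.42/3.88)/ln(25.0/5.33) = 0.13030/1.54552 = 0.0843
Extrapolate from 25.0 m to 178.0 m: V₃ = 4.42 × (178.0/25.0)^0.0843 = 4.42 × 1.1800 = 5.2155 m/s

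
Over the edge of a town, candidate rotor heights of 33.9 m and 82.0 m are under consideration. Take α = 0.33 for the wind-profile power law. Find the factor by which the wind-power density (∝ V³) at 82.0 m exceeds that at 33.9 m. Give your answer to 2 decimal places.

Speed ratio: V_B/V_A = (z_B/z_A)^α = (82.0/33.9)^0.33 = (2.4189)^0.33 = 1.33842
Power-density ratio: P_B/P_A = (V_B/V_A)³ = (1.33842)³ = 2.39761

2.40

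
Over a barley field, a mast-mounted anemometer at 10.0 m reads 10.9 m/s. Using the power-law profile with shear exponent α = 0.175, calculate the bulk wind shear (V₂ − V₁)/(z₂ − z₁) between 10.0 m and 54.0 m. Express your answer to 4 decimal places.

Power law: V₂ = V₁ · (z₂/z₁)^α = 10.9 × (5.4000)^0.175 = 14.6418 m/s
ΔV/Δz = (14.6418 − 10.9)/(54.0 − 10.0) = 3.7418/44.0000 = 0.08504 m/s/m

0.0850 m/s/m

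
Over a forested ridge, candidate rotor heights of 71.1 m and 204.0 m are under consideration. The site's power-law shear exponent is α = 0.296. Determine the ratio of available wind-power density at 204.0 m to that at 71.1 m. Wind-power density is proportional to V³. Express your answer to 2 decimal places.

Speed ratio: V_B/V_A = (z_B/z_A)^α = (204.0/71.1)^0.296 = (2.8692)^0.296 = 1.36615
Power-density ratio: P_B/P_A = (V_B/V_A)³ = (1.36615)³ = 2.54971

2.55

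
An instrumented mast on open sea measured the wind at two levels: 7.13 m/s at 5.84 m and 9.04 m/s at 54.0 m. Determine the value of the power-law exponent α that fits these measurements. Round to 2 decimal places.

α ≈ 0.11

Power law: V₂/V₁ = (z₂/z₁)^α ⇒ α = ln(V₂/V₁) / ln(z₂/z₁)
α = ln(9.04/7.13) / ln(54.0/5.84) = ln(1.2679) / ln(9.2466)
  = 0.23735 / 2.22425 = 0.10671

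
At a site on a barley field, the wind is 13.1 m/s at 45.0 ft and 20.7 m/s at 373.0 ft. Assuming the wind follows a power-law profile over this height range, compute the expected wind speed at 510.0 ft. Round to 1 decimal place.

22.1 m/s

First find α: α = ln(V₂/V₁)/ln(z₂/z₁) = ln(20.7/13.1)/ln(373.0/45.0) = 0.45752/2.11492 = 0.2163
Extrapolate from 373.0 ft to 510.0 ft: V₃ = 20.7 × (510.0/373.0)^0.2163 = 20.7 × 1.0700 = 22.1494 m/s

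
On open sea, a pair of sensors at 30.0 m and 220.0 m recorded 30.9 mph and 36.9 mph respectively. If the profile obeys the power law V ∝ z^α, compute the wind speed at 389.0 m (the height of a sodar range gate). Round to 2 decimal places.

38.82 mph

First find α: α = ln(V₂/V₁)/ln(z₂/z₁) = ln(36.9/30.9)/ln(220.0/30.0) = 0.17746/1.99243 = 0.0891
Extrapolate from 220.0 m to 389.0 m: V₃ = 36.9 × (389.0/220.0)^0.0891 = 36.9 × 1.0521 = 38.8215 mph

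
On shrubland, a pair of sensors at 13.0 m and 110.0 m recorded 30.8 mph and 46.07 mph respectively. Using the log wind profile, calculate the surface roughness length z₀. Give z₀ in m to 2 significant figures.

Log law: V(z) ∝ ln(z/z₀). With r = V₁/V₂ = 30.8/46.07 = 0.66855,
r · ln(z₂/z₀) = ln(z₁/z₀) ⇒ ln z₀ = (ln z₁ − r·ln z₂)/(1 − r)
ln z₀ = (2.56495 − 0.66855×4.70048) / 0.33145 = -1.7425
z₀ = exp(-1.7425) = 0.1751 m

z₀ ≈ 0.18 m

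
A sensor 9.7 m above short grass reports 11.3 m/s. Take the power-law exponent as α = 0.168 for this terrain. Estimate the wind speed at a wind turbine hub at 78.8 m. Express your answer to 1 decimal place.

Power-law profile: V₂ = V₁ · (z₂/z₁)^α
V₂ = 11.3 × (78.8/9.7)^0.168 = 11.3 × (8.1237)^0.168
    = 11.3 × 1.4218 = 16.0663 m/s

16.1 m/s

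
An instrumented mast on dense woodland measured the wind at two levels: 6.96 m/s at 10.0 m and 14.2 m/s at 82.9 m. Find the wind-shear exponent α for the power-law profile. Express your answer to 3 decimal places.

Power law: V₂/V₁ = (z₂/z₁)^α ⇒ α = ln(V₂/V₁) / ln(z₂/z₁)
α = ln(14.2/6.96) / ln(82.9/10.0) = ln(2.0402) / ln(8.2900)
  = 0.71306 / 2.11505 = 0.33714

α ≈ 0.337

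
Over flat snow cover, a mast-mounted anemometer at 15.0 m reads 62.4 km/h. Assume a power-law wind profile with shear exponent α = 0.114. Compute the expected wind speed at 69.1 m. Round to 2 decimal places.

74.27 km/h

Power-law profile: V₂ = V₁ · (z₂/z₁)^α
V₂ = 62.4 × (69.1/15.0)^0.114 = 62.4 × (4.6067)^0.114
    = 62.4 × 1.1902 = 74.2695 km/h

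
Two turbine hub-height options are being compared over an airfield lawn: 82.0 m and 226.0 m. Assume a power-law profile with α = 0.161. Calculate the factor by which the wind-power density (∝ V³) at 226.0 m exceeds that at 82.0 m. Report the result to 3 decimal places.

1.632

Speed ratio: V_B/V_A = (z_B/z_A)^α = (226.0/82.0)^0.161 = (2.7561)^0.161 = 1.17730
Power-density ratio: P_B/P_A = (V_B/V_A)³ = (1.17730)³ = 1.63178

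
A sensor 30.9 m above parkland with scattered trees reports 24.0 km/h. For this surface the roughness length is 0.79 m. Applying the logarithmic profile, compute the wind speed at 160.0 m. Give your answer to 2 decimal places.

Log law: V(z) ∝ ln(z/z₀), so V₂/V₁ = ln(z₂/z₀) / ln(z₁/z₀).
ln(160.0/0.79) = 5.3109, ln(30.9/0.79) = 3.6665
V₂ = 24.0 × 5.3109/3.6665 = 24.0 × 1.4485 = 34.7640 km/h

34.76 km/h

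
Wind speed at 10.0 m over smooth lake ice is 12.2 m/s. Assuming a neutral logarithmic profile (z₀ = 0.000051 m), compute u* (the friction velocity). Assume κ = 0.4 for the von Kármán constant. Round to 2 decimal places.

u* ≈ 0.40 m/s

Log law: V(z) = (u*/κ) · ln(z/z₀) ⇒ u* = κ · V / ln(z/z₀)
u* = 0.4 × 12.2 / ln(10.0/0.000051) = 0.4 × 12.2 / 12.1863
   = 4.8800 / 12.1863 = 0.4005 m/s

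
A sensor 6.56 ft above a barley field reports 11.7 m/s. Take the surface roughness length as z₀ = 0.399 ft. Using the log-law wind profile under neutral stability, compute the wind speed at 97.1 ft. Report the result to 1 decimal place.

23.0 m/s

Log law: V(z) ∝ ln(z/z₀), so V₂/V₁ = ln(z₂/z₀) / ln(z₁/z₀).
ln(97.1/0.399) = 5.4945, ln(6.56/0.399) = 2.7998
V₂ = 11.7 × 5.4945/2.7998 = 11.7 × 1.9625 = 22.9611 m/s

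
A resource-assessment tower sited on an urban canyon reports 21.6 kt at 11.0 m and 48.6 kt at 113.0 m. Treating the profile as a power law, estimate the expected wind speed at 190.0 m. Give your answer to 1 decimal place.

58.2 kt

First find α: α = ln(V₂/V₁)/ln(z₂/z₁) = ln(48.6/21.6)/ln(113.0/11.0) = 0.81093/2.32949 = 0.3481
Extrapolate from 113.0 m to 190.0 m: V₃ = 48.6 × (190.0/113.0)^0.3481 = 48.6 × 1.1983 = 58.2367 kt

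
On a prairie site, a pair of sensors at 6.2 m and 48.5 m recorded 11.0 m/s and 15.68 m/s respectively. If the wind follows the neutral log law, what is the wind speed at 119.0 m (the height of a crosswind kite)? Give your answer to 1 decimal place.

Log law: V ∝ ln(z/z₀). From the pair, with r = V₁/V₂ = 0.70153,
ln z₀ = (ln z₁ − r·ln z₂)/(1 − r) = (1.8245 − 0.70153×3.8816)/0.29847 = -3.0103 → z₀ = 0.04928 m
V₃ = V₁ · ln(z₃/z₀)/ln(z₁/z₀) = 11.0 × 7.7894/4.8349 = 17.7221 m/s

17.7 m/s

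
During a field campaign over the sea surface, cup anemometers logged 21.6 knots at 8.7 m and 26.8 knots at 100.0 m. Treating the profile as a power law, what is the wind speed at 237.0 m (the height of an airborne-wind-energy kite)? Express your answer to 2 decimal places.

28.92 knots

First find α: α = ln(V₂/V₁)/ln(z₂/z₁) = ln(26.8/21.6)/ln(100.0/8.7) = 0.21571/2.44185 = 0.0883
Extrapolate from 100.0 m to 237.0 m: V₃ = 26.8 × (237.0/100.0)^0.0883 = 26.8 × 1.0792 = 28.9227 knots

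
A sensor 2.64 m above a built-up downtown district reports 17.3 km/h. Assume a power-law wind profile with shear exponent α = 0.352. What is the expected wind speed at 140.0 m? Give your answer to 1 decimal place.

Power-law profile: V₂ = V₁ · (z₂/z₁)^α
V₂ = 17.3 × (140.0/2.64)^0.352 = 17.3 × (53.0303)^0.352
    = 17.3 × 4.0461 = 69.9969 km/h

70.0 km/h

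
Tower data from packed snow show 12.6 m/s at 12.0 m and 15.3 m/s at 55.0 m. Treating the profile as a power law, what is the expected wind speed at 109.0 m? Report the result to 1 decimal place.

First find α: α = ln(V₂/V₁)/ln(z₂/z₁) = ln(15.3/12.6)/ln(55.0/12.0) = 0.19416/1.52243 = 0.1275
Extrapolate from 55.0 m to 109.0 m: V₃ = 15.3 × (109.0/55.0)^0.1275 = 15.3 × 1.0912 = 16.6946 m/s

16.7 m/s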